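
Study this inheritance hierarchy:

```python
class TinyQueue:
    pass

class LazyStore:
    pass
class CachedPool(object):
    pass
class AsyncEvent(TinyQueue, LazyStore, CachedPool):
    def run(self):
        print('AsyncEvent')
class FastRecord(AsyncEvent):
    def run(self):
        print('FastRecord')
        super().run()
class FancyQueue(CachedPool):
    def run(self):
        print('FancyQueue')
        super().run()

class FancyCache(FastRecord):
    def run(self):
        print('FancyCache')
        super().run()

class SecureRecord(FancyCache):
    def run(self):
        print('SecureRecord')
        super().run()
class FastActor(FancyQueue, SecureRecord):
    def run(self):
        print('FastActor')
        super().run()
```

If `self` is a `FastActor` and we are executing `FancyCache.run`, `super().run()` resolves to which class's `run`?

FastRecord

L[FastActor] = FastActor + merge(L[FancyQueue], L[SecureRecord], [FancyQueue SecureRecord])
  take FancyQueue:  [FancyQueue CachedPool object] + [SecureRecord FancyCache FastRecord AsyncEvent TinyQueue LazyStore CachedPool object] + [FancyQueue SecureRecord]
  take SecureRecord:  [CachedPool object] + [SecureRecord FancyCache FastRecord AsyncEvent TinyQueue LazyStore CachedPool object] + [SecureRecord]
  take FancyCache:  [CachedPool object] + [FancyCache FastRecord AsyncEvent TinyQueue LazyStore CachedPool object]
  take FastRecord:  [CachedPool object] + [FastRecord AsyncEvent TinyQueue LazyStore CachedPool object]
  take AsyncEvent:  [CachedPool object] + [AsyncEvent TinyQueue LazyStore CachedPool object]
  take TinyQueue:  [CachedPool object] + [TinyQueue LazyStore CachedPool object]
  take LazyStore:  [CachedPool object] + [LazyStore CachedPool object]
  take CachedPool:  [CachedPool object] + [CachedPool object]
  take object:  [object] + [object]
MRO: FastActor FancyQueue SecureRecord FancyCache FastRecord AsyncEvent TinyQueue LazyStore CachedPool object
super() in FancyCache.run on a FastActor instance goes to the class after FancyCache in FastActor's MRO: FastRecord.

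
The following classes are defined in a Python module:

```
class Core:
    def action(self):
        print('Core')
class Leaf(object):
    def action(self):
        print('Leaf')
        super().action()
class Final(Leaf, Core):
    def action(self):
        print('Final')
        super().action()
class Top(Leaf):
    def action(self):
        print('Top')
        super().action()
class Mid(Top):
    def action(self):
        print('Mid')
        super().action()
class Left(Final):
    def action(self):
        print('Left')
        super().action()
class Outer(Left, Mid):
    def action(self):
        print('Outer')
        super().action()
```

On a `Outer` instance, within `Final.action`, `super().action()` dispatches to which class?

Mid

L[Outer] = Outer + merge(L[Left], L[Mid], [Left Mid])
  take Left:  [Left Final Leaf Core object] + [Mid Top Leaf object] + [Left Mid]
  take Final:  [Final Leaf Core object] + [Mid Top Leaf object] + [Mid]
  take Mid:  [Leaf Core object] + [Mid Top Leaf object] + [Mid]
  take Top:  [Leaf Core object] + [Top Leaf object]
  take Leaf:  [Leaf Core object] + [Leaf object]
  take Core:  [Core object] + [object]
  take object:  [object] + [object]
MRO: Outer Left Final Mid Top Leaf Core object
super() in Final.action on a Outer instance goes to the class after Final in Outer's MRO: Mid.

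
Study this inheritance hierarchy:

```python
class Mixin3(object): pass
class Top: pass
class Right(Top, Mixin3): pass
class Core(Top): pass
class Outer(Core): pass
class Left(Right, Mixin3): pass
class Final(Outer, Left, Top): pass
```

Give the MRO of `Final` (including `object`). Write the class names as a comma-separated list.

Final, Outer, Core, Left, Right, Top, Mixin3, object

L[Final] = Final + merge(L[Outer], L[Left], L[Top], [Outer Left Top])
  take Outer:  [Outer Core Top object] + [Left Right Top Mixin3 object] + [Top object] + [Outer Left Top]
  take Core:  [Core Top object] + [Left Right Top Mixin3 object] + [Top object] + [Left Top]
  take Left:  [Top object] + [Left Right Top Mixin3 object] + [Top object] + [Left Top]
  take Right:  [Top object] + [Right Top Mixin3 object] + [Top object] + [Top]
  take Top:  [Top object] + [Top Mixin3 object] + [Top object] + [Top]
  take Mixin3:  [object] + [Mixin3 object] + [object]
  take object:  [object] + [object] + [object]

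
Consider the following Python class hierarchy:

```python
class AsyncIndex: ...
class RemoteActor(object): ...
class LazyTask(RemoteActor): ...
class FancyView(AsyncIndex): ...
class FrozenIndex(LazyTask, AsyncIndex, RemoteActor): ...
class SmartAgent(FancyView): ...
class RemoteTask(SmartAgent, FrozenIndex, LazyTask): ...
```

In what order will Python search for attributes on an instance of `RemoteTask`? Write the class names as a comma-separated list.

L[RemoteTask] = RemoteTask + merge(L[SmartAgent], L[FrozenIndex], L[LazyTask], [SmartAgent FrozenIndex LazyTask])
  take SmartAgent:  [SmartAgent FancyView AsyncIndex object] + [FrozenIndex LazyTask AsyncIndex RemoteActor object] + [LazyTask RemoteActor object] + [SmartAgent FrozenIndex LazyTask]
  take FancyView:  [FancyView AsyncIndex object] + [FrozenIndex LazyTask AsyncIndex RemoteActor object] + [LazyTask RemoteActor object] + [FrozenIndex LazyTask]
  take FrozenIndex:  [AsyncIndex object] + [FrozenIndex LazyTask AsyncIndex RemoteActor object] + [LazyTask RemoteActor object] + [FrozenIndex LazyTask]
  take LazyTask:  [AsyncIndex object] + [LazyTask AsyncIndex RemoteActor object] + [LazyTask RemoteActor object] + [LazyTask]
  take AsyncIndex:  [AsyncIndex object] + [AsyncIndex RemoteActor object] + [RemoteActor object]
  take RemoteActor:  [object] + [RemoteActor object] + [RemoteActor object]
  take object:  [object] + [object] + [object]

RemoteTask, SmartAgent, FancyView, FrozenIndex, LazyTask, AsyncIndex, RemoteActor, object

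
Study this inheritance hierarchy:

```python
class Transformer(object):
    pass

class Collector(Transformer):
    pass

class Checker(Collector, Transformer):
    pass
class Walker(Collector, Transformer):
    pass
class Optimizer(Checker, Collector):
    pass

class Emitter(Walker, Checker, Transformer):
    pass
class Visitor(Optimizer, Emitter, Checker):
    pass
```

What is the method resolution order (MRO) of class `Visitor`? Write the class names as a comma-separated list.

L[Visitor] = Visitor + merge(L[Optimizer], L[Emitter], L[Checker], [Optimizer Emitter Checker])
  take Optimizer:  [Optimizer Checker Collector Transformer object] + [Emitter Walker Checker Collector Transformer object] + [Checker Collector Transformer object] + [Optimizer Emitter Checker]
  take Emitter:  [Checker Collector Transformer object] + [Emitter Walker Checker Collector Transformer object] + [Checker Collector Transformer object] + [Emitter Checker]
  take Walker:  [Checker Collector Transformer object] + [Walker Checker Collector Transformer object] + [Checker Collector Transformer object] + [Checker]
  take Checker:  [Checker Collector Transformer object] + [Checker Collector Transformer object] + [Checker Collector Transformer object] + [Checker]
  take Collector:  [Collector Transformer object] + [Collector Transformer object] + [Collector Transformer object]
  take Transformer:  [Transformer object] + [Transformer object] + [Transformer object]
  take object:  [object] + [object] + [object]

Visitor, Optimizer, Emitter, Walker, Checker, Collector, Transformer, object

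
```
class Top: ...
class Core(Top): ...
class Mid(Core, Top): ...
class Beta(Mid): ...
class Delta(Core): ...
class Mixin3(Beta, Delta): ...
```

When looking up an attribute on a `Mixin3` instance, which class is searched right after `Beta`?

Mid

L[Mixin3] = Mixin3 + merge(L[Beta], L[Delta], [Beta Delta])
  take Beta:  [Beta Mid Core Top object] + [Delta Core Top object] + [Beta Delta]
  take Mid:  [Mid Core Top object] + [Delta Core Top object] + [Delta]
  take Delta:  [Core Top object] + [Delta Core Top object] + [Delta]
  take Core:  [Core Top object] + [Core Top object]
  take Top:  [Top object] + [Top object]
  take object:  [object] + [object]
MRO: Mixin3 Beta Mid Delta Core Top object
Beta is at position 1; next is Mid.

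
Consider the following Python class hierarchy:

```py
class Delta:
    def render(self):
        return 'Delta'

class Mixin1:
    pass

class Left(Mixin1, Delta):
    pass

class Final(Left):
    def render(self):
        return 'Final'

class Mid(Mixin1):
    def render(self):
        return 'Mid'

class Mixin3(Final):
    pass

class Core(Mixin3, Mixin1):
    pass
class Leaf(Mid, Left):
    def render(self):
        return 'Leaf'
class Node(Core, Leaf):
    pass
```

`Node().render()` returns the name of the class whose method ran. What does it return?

L[Node] = Node + merge(L[Core], L[Leaf], [Core Leaf])
  take Core:  [Core Mixin3 Final Left Mixin1 Delta object] + [Leaf Mid Left Mixin1 Delta object] + [Core Leaf]
  take Mixin3:  [Mixin3 Final Left Mixin1 Delta object] + [Leaf Mid Left Mixin1 Delta object] + [Leaf]
  take Final:  [Final Left Mixin1 Delta object] + [Leaf Mid Left Mixin1 Delta object] + [Leaf]
  take Leaf:  [Left Mixin1 Delta object] + [Leaf Mid Left Mixin1 Delta object] + [Leaf]
  take Mid:  [Left Mixin1 Delta object] + [Mid Left Mixin1 Delta object]
  take Left:  [Left Mixin1 Delta object] + [Left Mixin1 Delta object]
  take Mixin1:  [Mixin1 Delta object] + [Mixin1 Delta object]
  take Delta:  [Delta object] + [Delta object]
  take object:  [object] + [object]
MRO: Node Core Mixin3 Final Leaf Mid Left Mixin1 Delta object
render is defined in: Delta, Final, Leaf, Mid. First along the MRO is Final.

Final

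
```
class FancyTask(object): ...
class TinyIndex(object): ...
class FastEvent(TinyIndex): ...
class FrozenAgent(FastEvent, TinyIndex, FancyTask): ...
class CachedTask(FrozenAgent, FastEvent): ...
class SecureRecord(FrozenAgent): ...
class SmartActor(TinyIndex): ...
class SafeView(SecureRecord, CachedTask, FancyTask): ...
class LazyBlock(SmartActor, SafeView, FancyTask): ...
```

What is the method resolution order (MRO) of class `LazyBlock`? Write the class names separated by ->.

LazyBlock -> SmartActor -> SafeView -> SecureRecord -> CachedTask -> FrozenAgent -> FastEvent -> TinyIndex -> FancyTask -> object

L[LazyBlock] = LazyBlock + merge(L[SmartActor], L[SafeView], L[FancyTask], [SmartActor SafeView FancyTask])
  take SmartActor:  [SmartActor TinyIndex object] + [SafeView SecureRecord CachedTask FrozenAgent FastEvent TinyIndex FancyTask object] + [FancyTask object] + [SmartActor SafeView FancyTask]
  take SafeView:  [TinyIndex object] + [SafeView SecureRecord CachedTask FrozenAgent FastEvent TinyIndex FancyTask object] + [FancyTask object] + [SafeView FancyTask]
  take SecureRecord:  [TinyIndex object] + [SecureRecord CachedTask FrozenAgent FastEvent TinyIndex FancyTask object] + [FancyTask object] + [FancyTask]
  take CachedTask:  [TinyIndex object] + [CachedTask FrozenAgent FastEvent TinyIndex FancyTask object] + [FancyTask object] + [FancyTask]
  take FrozenAgent:  [TinyIndex object] + [FrozenAgent FastEvent TinyIndex FancyTask object] + [FancyTask object] + [FancyTask]
  take FastEvent:  [TinyIndex object] + [FastEvent TinyIndex FancyTask object] + [FancyTask object] + [FancyTask]
  take TinyIndex:  [TinyIndex object] + [TinyIndex FancyTask object] + [FancyTask object] + [FancyTask]
  take FancyTask:  [object] + [FancyTask object] + [FancyTask object] + [FancyTask]
  take object:  [object] + [object] + [object]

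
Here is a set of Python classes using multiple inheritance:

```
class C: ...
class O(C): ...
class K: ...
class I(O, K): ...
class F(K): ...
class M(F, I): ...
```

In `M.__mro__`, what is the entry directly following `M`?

F

L[M] = M + merge(L[F], L[I], [F I])
  take F:  [F K object] + [I O C K object] + [F I]
  take I:  [K object] + [I O C K object] + [I]
  take O:  [K object] + [O C K object]
  take C:  [K object] + [C K object]
  take K:  [K object] + [K object]
  take object:  [object] + [object]
MRO: M F I O C K object
M is at position 0; next is F.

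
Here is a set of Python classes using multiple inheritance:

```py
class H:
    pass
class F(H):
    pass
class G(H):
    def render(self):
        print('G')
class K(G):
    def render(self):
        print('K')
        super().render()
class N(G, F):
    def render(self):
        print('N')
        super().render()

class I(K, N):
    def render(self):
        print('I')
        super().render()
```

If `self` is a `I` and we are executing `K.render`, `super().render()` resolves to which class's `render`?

L[I] = I + merge(L[K], L[N], [K N])
  take K:  [K G H object] + [N G F H object] + [K N]
  take N:  [G H object] + [N G F H object] + [N]
  take G:  [G H object] + [G F H object]
  take F:  [H object] + [F H object]
  take H:  [H object] + [H object]
  take object:  [object] + [object]
MRO: I K N G F H object
super() in K.render on a I instance goes to the class after K in I's MRO: N.

N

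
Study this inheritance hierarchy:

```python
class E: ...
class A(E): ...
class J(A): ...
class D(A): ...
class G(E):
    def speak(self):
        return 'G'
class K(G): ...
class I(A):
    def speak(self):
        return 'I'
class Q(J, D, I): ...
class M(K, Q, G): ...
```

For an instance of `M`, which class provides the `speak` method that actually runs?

L[M] = M + merge(L[K], L[Q], L[G], [K Q G])
  take K:  [K G E object] + [Q J D I A E object] + [G E object] + [K Q G]
  take Q:  [G E object] + [Q J D I A E object] + [G E object] + [Q G]
  take G:  [G E object] + [J D I A E object] + [G E object] + [G]
  take J:  [E object] + [J D I A E object] + [E object]
  take D:  [E object] + [D I A E object] + [E object]
  take I:  [E object] + [I A E object] + [E object]
  take A:  [E object] + [A E object] + [E object]
  take E:  [E object] + [E object] + [E object]
  take object:  [object] + [object] + [object]
MRO: M K Q G J D I A E object
speak is defined in: G, I. First along the MRO is G.

G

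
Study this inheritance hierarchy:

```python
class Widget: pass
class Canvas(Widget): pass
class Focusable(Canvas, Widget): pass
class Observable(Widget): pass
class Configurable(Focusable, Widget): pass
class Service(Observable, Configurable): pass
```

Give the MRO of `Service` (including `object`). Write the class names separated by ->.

L[Service] = Service + merge(L[Observable], L[Configurable], [Observable Configurable])
  take Observable:  [Observable Widget object] + [Configurable Focusable Canvas Widget object] + [Observable Configurable]
  take Configurable:  [Widget object] + [Configurable Focusable Canvas Widget object] + [Configurable]
  take Focusable:  [Widget object] + [Focusable Canvas Widget object]
  take Canvas:  [Widget object] + [Canvas Widget object]
  take Widget:  [Widget object] + [Widget object]
  take object:  [object] + [object]

Service -> Observable -> Configurable -> Focusable -> Canvas -> Widget -> object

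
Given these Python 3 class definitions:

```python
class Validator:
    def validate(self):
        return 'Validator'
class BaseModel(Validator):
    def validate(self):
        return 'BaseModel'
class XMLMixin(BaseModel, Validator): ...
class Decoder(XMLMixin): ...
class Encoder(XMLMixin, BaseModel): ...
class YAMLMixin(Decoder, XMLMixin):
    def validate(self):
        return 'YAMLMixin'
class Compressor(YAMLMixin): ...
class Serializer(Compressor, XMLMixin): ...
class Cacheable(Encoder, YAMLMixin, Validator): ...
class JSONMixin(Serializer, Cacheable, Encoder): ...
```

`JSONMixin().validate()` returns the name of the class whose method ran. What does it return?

L[JSONMixin] = JSONMixin + merge(L[Serializer], L[Cacheable], L[Encoder], [Serializer Cacheable Encoder])
  take Serializer:  [Serializer Compressor YAMLMixin Decoder XMLMixin BaseModel Validator object] + [Cacheable Encoder YAMLMixin Decoder XMLMixin BaseModel Validator object] + [Encoder XMLMixin BaseModel Validator object] + [Serializer Cacheable Encoder]
  take Compressor:  [Compressor YAMLMixin Decoder XMLMixin BaseModel Validator object] + [Cacheable Encoder YAMLMixin Decoder XMLMixin BaseModel Validator object] + [Encoder XMLMixin BaseModel Validator object] + [Cacheable Encoder]
  take Cacheable:  [YAMLMixin Decoder XMLMixin BaseModel Validator object] + [Cacheable Encoder YAMLMixin Decoder XMLMixin BaseModel Validator object] + [Encoder XMLMixin BaseModel Validator object] + [Cacheable Encoder]
  take Encoder:  [YAMLMixin Decoder XMLMixin BaseModel Validator object] + [Encoder YAMLMixin Decoder XMLMixin BaseModel Validator object] + [Encoder XMLMixin BaseModel Validator object] + [Encoder]
  take YAMLMixin:  [YAMLMixin Decoder XMLMixin BaseModel Validator object] + [YAMLMixin Decoder XMLMixin BaseModel Validator object] + [XMLMixin BaseModel Validator object]
  take Decoder:  [Decoder XMLMixin BaseModel Validator object] + [Decoder XMLMixin BaseModel Validator object] + [XMLMixin BaseModel Validator object]
  take XMLMixin:  [XMLMixin BaseModel Validator object] + [XMLMixin BaseModel Validator object] + [XMLMixin BaseModel Validator object]
  take BaseModel:  [BaseModel Validator object] + [BaseModel Validator object] + [BaseModel Validator object]
  take Validator:  [Validator object] + [Validator object] + [Validator object]
  take object:  [object] + [object] + [object]
MRO: JSONMixin Serializer Compressor Cacheable Encoder YAMLMixin Decoder XMLMixin BaseModel Validator object
validate is defined in: BaseModel, Validator, YAMLMixin. First along the MRO is YAMLMixin.

YAMLMixin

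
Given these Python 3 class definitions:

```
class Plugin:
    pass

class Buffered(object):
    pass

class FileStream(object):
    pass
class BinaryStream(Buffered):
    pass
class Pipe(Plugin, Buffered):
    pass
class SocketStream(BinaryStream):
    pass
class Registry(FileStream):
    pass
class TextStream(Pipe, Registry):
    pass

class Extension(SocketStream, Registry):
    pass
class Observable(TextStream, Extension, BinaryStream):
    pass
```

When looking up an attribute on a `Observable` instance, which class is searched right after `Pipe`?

Plugin

L[Observable] = Observable + merge(L[TextStream], L[Extension], L[BinaryStream], [TextStream Extension BinaryStream])
  take TextStream:  [TextStream Pipe Plugin Buffered Registry FileStream object] + [Extension SocketStream BinaryStream Buffered Registry FileStream object] + [BinaryStream Buffered object] + [TextStream Extension BinaryStream]
  take Pipe:  [Pipe Plugin Buffered Registry FileStream object] + [Extension SocketStream BinaryStream Buffered Registry FileStream object] + [BinaryStream Buffered object] + [Extension BinaryStream]
  take Plugin:  [Plugin Buffered Registry FileStream object] + [Extension SocketStream BinaryStream Buffered Registry FileStream object] + [BinaryStream Buffered object] + [Extension BinaryStream]
  take Extension:  [Buffered Registry FileStream object] + [Extension SocketStream BinaryStream Buffered Registry FileStream object] + [BinaryStream Buffered object] + [Extension BinaryStream]
  take SocketStream:  [Buffered Registry FileStream object] + [SocketStream BinaryStream Buffered Registry FileStream object] + [BinaryStream Buffered object] + [BinaryStream]
  take BinaryStream:  [Buffered Registry FileStream object] + [BinaryStream Buffered Registry FileStream object] + [BinaryStream Buffered object] + [BinaryStream]
  take Buffered:  [Buffered Registry FileStream object] + [Buffered Registry FileStream object] + [Buffered object]
  take Registry:  [Registry FileStream object] + [Registry FileStream object] + [object]
  take FileStream:  [FileStream object] + [FileStream object] + [object]
  take object:  [object] + [object] + [object]
MRO: Observable TextStream Pipe Plugin Extension SocketStream BinaryStream Buffered Registry FileStream object
Pipe is at position 2; next is Plugin.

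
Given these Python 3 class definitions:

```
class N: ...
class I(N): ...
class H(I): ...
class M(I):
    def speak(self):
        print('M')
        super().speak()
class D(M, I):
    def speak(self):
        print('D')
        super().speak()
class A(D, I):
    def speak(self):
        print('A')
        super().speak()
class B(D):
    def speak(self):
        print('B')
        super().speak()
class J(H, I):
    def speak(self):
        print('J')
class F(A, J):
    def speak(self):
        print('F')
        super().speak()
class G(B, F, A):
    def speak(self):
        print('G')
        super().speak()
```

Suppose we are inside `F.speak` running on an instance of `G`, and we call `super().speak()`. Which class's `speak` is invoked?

A

L[G] = G + merge(L[B], L[F], L[A], [B F A])
  take B:  [B D M I N object] + [F A D M J H I N object] + [A D M I N object] + [B F A]
  take F:  [D M I N object] + [F A D M J H I N object] + [A D M I N object] + [F A]
  take A:  [D M I N object] + [A D M J H I N object] + [A D M I N object] + [A]
  take D:  [D M I N object] + [D M J H I N object] + [D M I N object]
  take M:  [M I N object] + [M J H I N object] + [M I N object]
  take J:  [I N object] + [J H I N object] + [I N object]
  take H:  [I N object] + [H I N object] + [I N object]
  take I:  [I N object] + [I N object] + [I N object]
  take N:  [N object] + [N object] + [N object]
  take object:  [object] + [object] + [object]
MRO: G B F A D M J H I N object
super() in F.speak on a G instance goes to the class after F in G's MRO: A.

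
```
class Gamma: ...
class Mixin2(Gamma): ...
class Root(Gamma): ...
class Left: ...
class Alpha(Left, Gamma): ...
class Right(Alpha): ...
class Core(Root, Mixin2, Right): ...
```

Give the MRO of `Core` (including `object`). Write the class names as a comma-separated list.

Core, Root, Mixin2, Right, Alpha, Left, Gamma, object

L[Core] = Core + merge(L[Root], L[Mixin2], L[Right], [Root Mixin2 Right])
  take Root:  [Root Gamma object] + [Mixin2 Gamma object] + [Right Alpha Left Gamma object] + [Root Mixin2 Right]
  take Mixin2:  [Gamma object] + [Mixin2 Gamma object] + [Right Alpha Left Gamma object] + [Mixin2 Right]
  take Right:  [Gamma object] + [Gamma object] + [Right Alpha Left Gamma object] + [Right]
  take Alpha:  [Gamma object] + [Gamma object] + [Alpha Left Gamma object]
  take Left:  [Gamma object] + [Gamma object] + [Left Gamma object]
  take Gamma:  [Gamma object] + [Gamma object] + [Gamma object]
  take object:  [object] + [object] + [object]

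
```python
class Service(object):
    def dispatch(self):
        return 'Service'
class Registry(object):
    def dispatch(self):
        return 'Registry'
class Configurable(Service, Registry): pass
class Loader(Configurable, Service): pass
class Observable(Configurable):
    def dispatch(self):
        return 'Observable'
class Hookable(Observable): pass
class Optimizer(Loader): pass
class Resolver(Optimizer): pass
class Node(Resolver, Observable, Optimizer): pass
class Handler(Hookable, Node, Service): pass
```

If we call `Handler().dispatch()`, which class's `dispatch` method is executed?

L[Handler] = Handler + merge(L[Hookable], L[Node], L[Service], [Hookable Node Service])
  take Hookable:  [Hookable Observable Configurable Service Registry object] + [Node Resolver Observable Optimizer Loader Configurable Service Registry object] + [Service object] + [Hookable Node Service]
  take Node:  [Observable Configurable Service Registry object] + [Node Resolver Observable Optimizer Loader Configurable Service Registry object] + [Service object] + [Node Service]
  take Resolver:  [Observable Configurable Service Registry object] + [Resolver Observable Optimizer Loader Configurable Service Registry object] + [Service object] + [Service]
  take Observable:  [Observable Configurable Service Registry object] + [Observable Optimizer Loader Configurable Service Registry object] + [Service object] + [Service]
  take Optimizer:  [Configurable Service Registry object] + [Optimizer Loader Configurable Service Registry object] + [Service object] + [Service]
  take Loader:  [Configurable Service Registry object] + [Loader Configurable Service Registry object] + [Service object] + [Service]
  take Configurable:  [Configurable Service Registry object] + [Configurable Service Registry object] + [Service object] + [Service]
  take Service:  [Service Registry object] + [Service Registry object] + [Service object] + [Service]
  take Registry:  [Registry object] + [Registry object] + [object]
  take object:  [object] + [object] + [object]
MRO: Handler Hookable Node Resolver Observable Optimizer Loader Configurable Service Registry object
dispatch is defined in: Observable, Registry, Service. First along the MRO is Observable.

Observable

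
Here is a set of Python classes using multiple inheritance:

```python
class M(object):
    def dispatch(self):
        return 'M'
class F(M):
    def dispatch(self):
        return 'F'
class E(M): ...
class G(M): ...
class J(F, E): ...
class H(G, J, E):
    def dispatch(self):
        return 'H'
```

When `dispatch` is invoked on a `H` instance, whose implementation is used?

L[H] = H + merge(L[G], L[J], L[E], [G J E])
  take G:  [G M object] + [J F E M object] + [E M object] + [G J E]
  take J:  [M object] + [J F E M object] + [E M object] + [J E]
  take F:  [M object] + [F E M object] + [E M object] + [E]
  take E:  [M object] + [E M object] + [E M object] + [E]
  take M:  [M object] + [M object] + [M object]
  take object:  [object] + [object] + [object]
MRO: H G J F E M object
dispatch is defined in: F, H, M. First along the MRO is H.

H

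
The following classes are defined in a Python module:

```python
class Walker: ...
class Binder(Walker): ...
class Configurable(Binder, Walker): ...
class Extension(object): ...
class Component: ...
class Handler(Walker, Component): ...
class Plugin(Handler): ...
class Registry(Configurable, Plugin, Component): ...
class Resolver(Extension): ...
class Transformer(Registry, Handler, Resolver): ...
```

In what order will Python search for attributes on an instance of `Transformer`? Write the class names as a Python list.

[Transformer, Registry, Configurable, Binder, Plugin, Handler, Walker, Component, Resolver, Extension, object]

L[Transformer] = Transformer + merge(L[Registry], L[Handler], L[Resolver], [Registry Handler Resolver])
  take Registry:  [Registry Configurable Binder Plugin Handler Walker Component object] + [Handler Walker Component object] + [Resolver Extension object] + [Registry Handler Resolver]
  take Configurable:  [Configurable Binder Plugin Handler Walker Component object] + [Handler Walker Component object] + [Resolver Extension object] + [Handler Resolver]
  take Binder:  [Binder Plugin Handler Walker Component object] + [Handler Walker Component object] + [Resolver Extension object] + [Handler Resolver]
  take Plugin:  [Plugin Handler Walker Component object] + [Handler Walker Component object] + [Resolver Extension object] + [Handler Resolver]
  take Handler:  [Handler Walker Component object] + [Handler Walker Component object] + [Resolver Extension object] + [Handler Resolver]
  take Walker:  [Walker Component object] + [Walker Component object] + [Resolver Extension object] + [Resolver]
  take Component:  [Component object] + [Component object] + [Resolver Extension object] + [Resolver]
  take Resolver:  [object] + [object] + [Resolver Extension object] + [Resolver]
  take Extension:  [object] + [object] + [Extension object]
  take object:  [object] + [object] + [object]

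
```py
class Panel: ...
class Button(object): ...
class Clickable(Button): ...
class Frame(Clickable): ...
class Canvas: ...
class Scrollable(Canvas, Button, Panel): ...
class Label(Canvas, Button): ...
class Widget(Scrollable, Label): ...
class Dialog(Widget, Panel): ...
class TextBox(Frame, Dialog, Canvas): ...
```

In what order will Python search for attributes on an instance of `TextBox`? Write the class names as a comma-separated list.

TextBox, Frame, Clickable, Dialog, Widget, Scrollable, Label, Canvas, Button, Panel, object

L[TextBox] = TextBox + merge(L[Frame], L[Dialog], L[Canvas], [Frame Dialog Canvas])
  take Frame:  [Frame Clickable Button object] + [Dialog Widget Scrollable Label Canvas Button Panel object] + [Canvas object] + [Frame Dialog Canvas]
  take Clickable:  [Clickable Button object] + [Dialog Widget Scrollable Label Canvas Button Panel object] + [Canvas object] + [Dialog Canvas]
  take Dialog:  [Button object] + [Dialog Widget Scrollable Label Canvas Button Panel object] + [Canvas object] + [Dialog Canvas]
  take Widget:  [Button object] + [Widget Scrollable Label Canvas Button Panel object] + [Canvas object] + [Canvas]
  take Scrollable:  [Button object] + [Scrollable Label Canvas Button Panel object] + [Canvas object] + [Canvas]
  take Label:  [Button object] + [Label Canvas Button Panel object] + [Canvas object] + [Canvas]
  take Canvas:  [Button object] + [Canvas Button Panel object] + [Canvas object] + [Canvas]
  take Button:  [Button object] + [Button Panel object] + [object]
  take Panel:  [object] + [Panel object] + [object]
  take object:  [object] + [object] + [object]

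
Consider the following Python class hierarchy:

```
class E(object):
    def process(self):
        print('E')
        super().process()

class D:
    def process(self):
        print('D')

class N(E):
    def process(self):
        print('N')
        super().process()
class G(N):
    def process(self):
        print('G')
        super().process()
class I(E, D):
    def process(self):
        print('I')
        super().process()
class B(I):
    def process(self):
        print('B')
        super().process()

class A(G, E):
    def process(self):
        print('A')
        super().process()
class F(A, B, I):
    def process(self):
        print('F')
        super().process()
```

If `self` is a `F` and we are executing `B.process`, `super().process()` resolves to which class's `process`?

L[F] = F + merge(L[A], L[B], L[I], [A B I])
  take A:  [A G N E object] + [B I E D object] + [I E D object] + [A B I]
  take G:  [G N E object] + [B I E D object] + [I E D object] + [B I]
  take N:  [N E object] + [B I E D object] + [I E D object] + [B I]
  take B:  [E object] + [B I E D object] + [I E D object] + [B I]
  take I:  [E object] + [I E D object] + [I E D object] + [I]
  take E:  [E object] + [E D object] + [E D object]
  take D:  [object] + [D object] + [D object]
  take object:  [object] + [object] + [object]
MRO: F A G N B I E D object
super() in B.process on a F instance goes to the class after B in F's MRO: I.

I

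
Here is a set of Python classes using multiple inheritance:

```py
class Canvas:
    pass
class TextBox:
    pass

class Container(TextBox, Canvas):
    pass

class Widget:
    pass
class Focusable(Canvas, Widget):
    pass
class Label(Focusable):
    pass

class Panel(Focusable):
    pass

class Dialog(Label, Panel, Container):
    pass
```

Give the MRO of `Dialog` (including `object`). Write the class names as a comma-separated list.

Dialog, Label, Panel, Focusable, Container, TextBox, Canvas, Widget, object

L[Dialog] = Dialog + merge(L[Label], L[Panel], L[Container], [Label Panel Container])
  take Label:  [Label Focusable Canvas Widget object] + [Panel Focusable Canvas Widget object] + [Container TextBox Canvas object] + [Label Panel Container]
  take Panel:  [Focusable Canvas Widget object] + [Panel Focusable Canvas Widget object] + [Container TextBox Canvas object] + [Panel Container]
  take Focusable:  [Focusable Canvas Widget object] + [Focusable Canvas Widget object] + [Container TextBox Canvas object] + [Container]
  take Container:  [Canvas Widget object] + [Canvas Widget object] + [Container TextBox Canvas object] + [Container]
  take TextBox:  [Canvas Widget object] + [Canvas Widget object] + [TextBox Canvas object]
  take Canvas:  [Canvas Widget object] + [Canvas Widget object] + [Canvas object]
  take Widget:  [Widget object] + [Widget object] + [object]
  take object:  [object] + [object] + [object]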